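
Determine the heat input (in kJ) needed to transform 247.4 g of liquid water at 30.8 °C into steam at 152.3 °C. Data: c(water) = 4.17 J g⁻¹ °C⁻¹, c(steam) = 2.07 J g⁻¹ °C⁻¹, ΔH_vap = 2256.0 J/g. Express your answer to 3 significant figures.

q1 (heat water 30.8→100.0 °C): 247.4 × 4.17 × 69.2 = 71391 J
q2 (vaporize at 100 °C): 247.4 × 2256.0 = 558134 J
q3 (heat steam 100.0→152.3 °C): 247.4 × 2.07 × 52.3 = 26784 J
Total: 71391 + 558134 + 26784 = 656309 J = 656 kJ

q = 656 kJ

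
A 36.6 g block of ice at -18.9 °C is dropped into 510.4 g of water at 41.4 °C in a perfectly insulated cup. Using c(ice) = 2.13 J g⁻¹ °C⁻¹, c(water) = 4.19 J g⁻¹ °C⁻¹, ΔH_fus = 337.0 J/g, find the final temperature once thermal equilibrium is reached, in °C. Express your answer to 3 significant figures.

T_f = 32.6 °C

Heat to bring ice to 0 °C and melt it: q₁ = 36.6×2.13×18.9 + 36.6×337.0 = 13808 J
Heat the water can supply cooling to 0 °C: 510.4×4.19×41.4 = 88537.0 J > q₁, so all ice melts.
Energy balance: 510.4×4.19×(41.4 − T) = 13808 + 36.6×4.19×(T − 0)
2138.576(41.4 − T) = 13808 + 153.354 T
88537.0 − 13808 = 2291.930 T
T = 74729.0 / 2291.930 = 32.61 °C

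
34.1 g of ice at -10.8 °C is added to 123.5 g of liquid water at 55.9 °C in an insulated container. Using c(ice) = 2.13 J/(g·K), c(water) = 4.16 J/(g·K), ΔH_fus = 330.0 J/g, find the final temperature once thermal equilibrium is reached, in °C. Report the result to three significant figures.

Heat to bring ice to 0 °C and melt it: q₁ = 34.1×2.13×10.8 + 34.1×330.0 = 12037 J
Heat the water can supply cooling to 0 °C: 123.5×4.16×55.9 = 28719.2 J > q₁, so all ice melts.
Energy balance: 123.5×4.16×(55.9 − T) = 12037 + 34.1×4.16×(T − 0)
513.76(55.9 − T) = 12037 + 141.856 T
28719.2 − 12037 = 655.616 T
T = 16682.2 / 655.616 = 25.445 °C

T_f = 25.4 °C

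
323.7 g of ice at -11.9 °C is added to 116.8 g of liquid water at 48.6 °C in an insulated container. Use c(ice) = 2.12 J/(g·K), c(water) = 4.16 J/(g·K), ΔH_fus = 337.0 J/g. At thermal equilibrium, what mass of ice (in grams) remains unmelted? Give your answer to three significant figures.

m_ice remaining = 278 g

Heat to warm all ice to 0 °C: 323.7×2.12×11.9 = 8166.3 J
Heat released by water cooling to 0 °C: 116.8×4.16×48.6 = 23614 J
23614 J < 8166.3 + 323.7×337.0 = 117253.2 J, so not all ice melts; final T = 0 °C.
Heat left for melting: 23614 − 8166.3 = 15447.7 J
Mass melted = 15447.7 / 337.0 = 45.84 g
Ice remaining = 323.7 − 45.84 = 277.86 g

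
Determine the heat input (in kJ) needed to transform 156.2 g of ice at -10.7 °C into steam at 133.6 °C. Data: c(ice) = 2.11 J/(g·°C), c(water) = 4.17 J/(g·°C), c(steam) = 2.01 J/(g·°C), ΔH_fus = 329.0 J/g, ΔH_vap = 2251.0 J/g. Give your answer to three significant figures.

q1 (heat ice -10.7→0.0 °C): 156.2 × 2.11 × 10.7 = 3527 J
q2 (melt at 0 °C): 156.2 × 329.0 = 51390 J
q3 (heat water 0.0→100.0 °C): 156.2 × 4.17 × 100.0 = 65135 J
q4 (vaporize at 100 °C): 156.2 × 2251.0 = 351606 J
q5 (heat steam 100.0→133.6 °C): 156.2 × 2.01 × 33.6 = 10549 J
Total: 3527 + 51390 + 65135 + 351606 + 10549 = 482207 J = 482 kJ

q = 482 kJ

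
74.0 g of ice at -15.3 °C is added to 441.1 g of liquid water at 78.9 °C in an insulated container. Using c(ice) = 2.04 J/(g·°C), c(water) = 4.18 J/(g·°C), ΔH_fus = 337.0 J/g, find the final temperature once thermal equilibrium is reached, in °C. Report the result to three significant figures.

Heat to bring ice to 0 °C and melt it: q₁ = 74.0×2.04×15.3 + 74.0×337.0 = 27248 J
Heat the water can supply cooling to 0 °C: 441.1×4.18×78.9 = 145476 J > q₁, so all ice melts.
Energy balance: 441.1×4.18×(78.9 − T) = 27248 + 74.0×4.18×(T − 0)
1843.798(78.9 − T) = 27248 + 309.32 T
145476 − 27248 = 2153.118 T
T = 118228 / 2153.118 = 54.91 °C

T_f = 54.9 °C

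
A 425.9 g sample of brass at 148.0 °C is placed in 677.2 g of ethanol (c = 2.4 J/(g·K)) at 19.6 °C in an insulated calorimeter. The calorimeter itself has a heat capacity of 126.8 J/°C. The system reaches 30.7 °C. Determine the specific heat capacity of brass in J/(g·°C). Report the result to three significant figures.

q_gained = (677.2 × 2.4 + 126.8) × (30.7 − 19.6) = 19450 J
q_lost = 425.9 × c × (148.0 − 30.7) = 49958.07 c
Set equal: c = 19450 / 49958.07 = 0.389 J/(g·°C)

c = 0.389 J/(g·°C)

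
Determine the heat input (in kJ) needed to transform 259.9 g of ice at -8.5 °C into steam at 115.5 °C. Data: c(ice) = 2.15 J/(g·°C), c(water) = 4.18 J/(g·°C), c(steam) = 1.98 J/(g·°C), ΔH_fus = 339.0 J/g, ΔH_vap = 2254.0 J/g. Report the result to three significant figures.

q1 (heat ice -8.5→0.0 °C): 259.9 × 2.15 × 8.5 = 4750 J
q2 (melt at 0 °C): 259.9 × 339.0 = 88106 J
q3 (heat water 0.0→100.0 °C): 259.9 × 4.18 × 100.0 = 108638 J
q4 (vaporize at 100 °C): 259.9 × 2254.0 = 585815 J
q5 (heat steam 100.0→115.5 °C): 259.9 × 1.98 × 15.5 = 7976 J
Total: 4750 + 88106 + 108638 + 585815 + 7976 = 795285 J = 795 kJ

q = 795 kJ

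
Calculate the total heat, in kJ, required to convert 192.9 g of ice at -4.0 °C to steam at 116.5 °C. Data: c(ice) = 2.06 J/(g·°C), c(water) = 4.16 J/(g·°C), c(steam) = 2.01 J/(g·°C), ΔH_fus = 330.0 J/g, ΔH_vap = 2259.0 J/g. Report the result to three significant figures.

q = 588 kJ

q1 (heat ice -4.0→0.0 °C): 192.9 × 2.06 × 4.0 = 1589 J
q2 (melt at 0 °C): 192.9 × 330.0 = 63657 J
q3 (heat water 0.0→100.0 °C): 192.9 × 4.16 × 100.0 = 80246 J
q4 (vaporize at 100 °C): 192.9 × 2259.0 = 435761 J
q5 (heat steam 100.0→116.5 °C): 192.9 × 2.01 × 16.5 = 6398 J
Total: 1589 + 63657 + 80246 + 435761 + 6398 = 587651 J = 588 kJ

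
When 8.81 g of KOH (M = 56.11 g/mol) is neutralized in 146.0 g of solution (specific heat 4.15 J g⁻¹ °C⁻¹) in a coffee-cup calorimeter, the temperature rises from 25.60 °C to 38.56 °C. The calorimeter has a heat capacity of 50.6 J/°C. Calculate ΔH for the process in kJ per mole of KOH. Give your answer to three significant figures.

|ΔT| = |38.56 − 25.60| = 12.96 °C
|q_surr| = (146.0 × 4.15 + 50.6) × 12.96 = 656.5 × 12.96 = 8508 J
n(KOH) = 8.81 / 56.11 = 0.1570 mol
Temperature rose, so q_rxn = −|q_surr| = -8.508 kJ
ΔH = q_rxn / n = -54.19 kJ/mol

ΔH = -54.2 kJ/mol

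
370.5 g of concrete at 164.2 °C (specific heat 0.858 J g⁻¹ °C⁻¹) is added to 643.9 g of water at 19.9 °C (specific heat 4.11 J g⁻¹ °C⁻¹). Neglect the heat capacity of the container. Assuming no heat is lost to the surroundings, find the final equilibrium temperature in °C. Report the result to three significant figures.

T_f = 35.4 °C

Heat lost by concrete = heat gained by water.
(370.5)(0.858)(164.2 − T) = (643.9)(4.11)(T − 19.9)
317.889 (164.2 − T) = 2646.429 (T − 19.9)
52197 − 317.889 T = 2646.429 T − 52664
104861 = 2964.318 T
T = 35.37 °C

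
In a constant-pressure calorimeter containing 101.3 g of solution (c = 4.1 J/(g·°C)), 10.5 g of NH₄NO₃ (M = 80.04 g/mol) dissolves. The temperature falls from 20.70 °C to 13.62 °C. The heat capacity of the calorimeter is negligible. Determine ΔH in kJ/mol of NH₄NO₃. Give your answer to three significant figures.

ΔH = 22.4 kJ/mol

|ΔT| = |13.62 − 20.70| = 7.08 °C
|q_surr| = (101.3 × 4.1) × 7.08 = 415.33 × 7.08 = 2941 J
n(NH₄NO₃) = 10.5 / 80.04 = 0.1312 mol
Temperature fell, so q_rxn = +|q_surr| = 2.941 kJ
ΔH = q_rxn / n = 22.42 kJ/mol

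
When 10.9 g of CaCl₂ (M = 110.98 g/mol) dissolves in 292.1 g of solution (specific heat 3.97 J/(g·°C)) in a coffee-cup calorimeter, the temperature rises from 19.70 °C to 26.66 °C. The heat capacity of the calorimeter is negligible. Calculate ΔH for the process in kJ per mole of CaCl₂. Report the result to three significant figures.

|ΔT| = |26.66 − 19.70| = 6.96 °C
|q_surr| = (292.1 × 3.97) × 6.96 = 1159.637 × 6.96 = 8071 J
n(CaCl₂) = 10.9 / 110.98 = 0.09822 mol
Temperature rose, so q_rxn = −|q_surr| = -8.071 kJ
ΔH = q_rxn / n = -82.17 kJ/mol

ΔH = -82.2 kJ/mol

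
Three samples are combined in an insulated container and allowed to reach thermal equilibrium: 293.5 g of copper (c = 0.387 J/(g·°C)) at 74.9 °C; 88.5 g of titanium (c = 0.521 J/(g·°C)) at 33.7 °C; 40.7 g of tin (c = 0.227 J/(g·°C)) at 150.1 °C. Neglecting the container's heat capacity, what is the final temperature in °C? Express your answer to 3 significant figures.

T_f = 67.8 °C

Σ mᵢcᵢ(T − Tᵢ) = 0  ⇒  T = Σ mᵢcᵢTᵢ / Σ mᵢcᵢ
Σ mᵢcᵢ = 293.5×0.387 + 88.5×0.521 + 40.7×0.227 = 168.9319
Σ mᵢcᵢTᵢ = 113.5845×74.9 + 46.1085×33.7 + 9.2389×150.1 = 11448
T = 11448 / 168.9319 = 67.77 °C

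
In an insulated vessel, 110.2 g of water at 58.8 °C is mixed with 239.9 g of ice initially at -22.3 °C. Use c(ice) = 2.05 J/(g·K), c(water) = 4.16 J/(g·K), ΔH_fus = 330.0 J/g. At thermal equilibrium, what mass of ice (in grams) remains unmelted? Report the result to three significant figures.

m_ice remaining = 191 g

Heat to warm all ice to 0 °C: 239.9×2.05×22.3 = 10967 J
Heat released by water cooling to 0 °C: 110.2×4.16×58.8 = 26956 J
26956 J < 10967 + 239.9×330.0 = 90134 J, so not all ice melts; final T = 0 °C.
Heat left for melting: 26956 − 10967 = 15989 J
Mass melted = 15989 / 330.0 = 48.45 g
Ice remaining = 239.9 − 48.45 = 191.45 g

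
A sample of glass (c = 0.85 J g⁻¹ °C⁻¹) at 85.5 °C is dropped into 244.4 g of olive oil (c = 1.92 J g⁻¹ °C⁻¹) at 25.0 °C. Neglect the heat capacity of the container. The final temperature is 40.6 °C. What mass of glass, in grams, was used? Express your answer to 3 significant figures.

m = 192 g

q_gained = (244.4 × 1.92) × (40.6 − 25.0) = 7320 J
q_lost = m × 0.85 × (85.5 − 40.6) = 38.165 m
m = 7320 / 38.165 = 192 g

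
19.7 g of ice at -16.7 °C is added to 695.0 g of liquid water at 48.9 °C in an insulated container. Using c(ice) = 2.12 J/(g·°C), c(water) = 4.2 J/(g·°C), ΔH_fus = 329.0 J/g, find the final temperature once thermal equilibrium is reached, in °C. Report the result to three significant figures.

Heat to bring ice to 0 °C and melt it: q₁ = 19.7×2.12×16.7 + 19.7×329.0 = 7178.8 J
Heat the water can supply cooling to 0 °C: 695.0×4.2×48.9 = 142739 J > q₁, so all ice melts.
Energy balance: 695.0×4.2×(48.9 − T) = 7178.8 + 19.7×4.2×(T − 0)
2919(48.9 − T) = 7178.8 + 82.74 T
142739 − 7178.8 = 3001.74 T
T = 135560.2 / 3001.74 = 45.16 °C

T_f = 45.2 °C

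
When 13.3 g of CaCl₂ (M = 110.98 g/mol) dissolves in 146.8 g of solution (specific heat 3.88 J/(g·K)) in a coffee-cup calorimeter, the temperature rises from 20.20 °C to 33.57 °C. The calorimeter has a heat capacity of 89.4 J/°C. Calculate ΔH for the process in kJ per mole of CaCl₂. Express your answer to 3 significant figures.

|ΔT| = |33.57 − 20.20| = 13.37 °C
|q_surr| = (146.8 × 3.88 + 89.4) × 13.37 = 658.984 × 13.37 = 8811 J
n(CaCl₂) = 13.3 / 110.98 = 0.1198 mol
Temperature rose, so q_rxn = −|q_surr| = -8.811 kJ
ΔH = q_rxn / n = -73.548 kJ/mol

ΔH = -73.5 kJ/mol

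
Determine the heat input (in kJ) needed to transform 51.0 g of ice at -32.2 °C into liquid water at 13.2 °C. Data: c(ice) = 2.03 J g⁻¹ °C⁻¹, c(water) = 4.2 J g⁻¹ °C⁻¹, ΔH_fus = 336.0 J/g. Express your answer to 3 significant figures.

q = 23.3 kJ

q1 (heat ice -32.2→0.0 °C): 51.0 × 2.03 × 32.2 = 3334 J
q2 (melt at 0 °C): 51.0 × 336.0 = 17136 J
q3 (heat water 0.0→13.2 °C): 51.0 × 4.2 × 13.2 = 2827 J
Total: 3334 + 17136 + 2827 = 23297 J = 23.3 kJ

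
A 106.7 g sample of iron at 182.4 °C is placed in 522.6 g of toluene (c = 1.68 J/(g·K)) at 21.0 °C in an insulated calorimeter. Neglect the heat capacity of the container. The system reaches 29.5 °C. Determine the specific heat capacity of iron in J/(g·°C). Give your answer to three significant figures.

q_gained = (522.6 × 1.68) × (29.5 − 21.0) = 7463 J
q_lost = 106.7 × c × (182.4 − 29.5) = 16314.43 c
Set equal: c = 7463 / 16314.43 = 0.457 J/(g·°C)

c = 0.457 J/(g·°C)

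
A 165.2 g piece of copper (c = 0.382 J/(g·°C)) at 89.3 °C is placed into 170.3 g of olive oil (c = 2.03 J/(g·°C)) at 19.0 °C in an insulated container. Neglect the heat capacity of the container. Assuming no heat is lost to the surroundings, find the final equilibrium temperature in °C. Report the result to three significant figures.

T_f = 29.9 °C

Heat lost by copper = heat gained by olive oil.
(165.2)(0.382)(89.3 − T) = (170.3)(2.03)(T − 19.0)
63.1064 (89.3 − T) = 345.709 (T − 19.0)
5635.4 − 63.1064 T = 345.709 T − 6568.5
12203.9 = 408.8154 T
T = 29.85 °C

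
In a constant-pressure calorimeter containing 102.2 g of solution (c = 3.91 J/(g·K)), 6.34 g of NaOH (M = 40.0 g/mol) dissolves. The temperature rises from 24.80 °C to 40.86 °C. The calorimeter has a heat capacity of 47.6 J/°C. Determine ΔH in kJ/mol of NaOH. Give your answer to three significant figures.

ΔH = -45.3 kJ/mol

|ΔT| = |40.86 − 24.80| = 16.06 °C
|q_surr| = (102.2 × 3.91 + 47.6) × 16.06 = 447.202 × 16.06 = 7182 J
n(NaOH) = 6.34 / 40.0 = 0.1585 mol
Temperature rose, so q_rxn = −|q_surr| = -7.182 kJ
ΔH = q_rxn / n = -45.31 kJ/mol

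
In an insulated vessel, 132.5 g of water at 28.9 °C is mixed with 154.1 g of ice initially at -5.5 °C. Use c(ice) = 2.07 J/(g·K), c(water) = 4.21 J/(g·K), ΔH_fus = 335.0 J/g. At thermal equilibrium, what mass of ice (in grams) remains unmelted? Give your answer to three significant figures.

m_ice remaining = 111 g

Heat to warm all ice to 0 °C: 154.1×2.07×5.5 = 1754.4 J
Heat released by water cooling to 0 °C: 132.5×4.21×28.9 = 16121 J
16121 J < 1754.4 + 154.1×335.0 = 53377.9 J, so not all ice melts; final T = 0 °C.
Heat left for melting: 16121 − 1754.4 = 14366.6 J
Mass melted = 14366.6 / 335.0 = 42.89 g
Ice remaining = 154.1 − 42.89 = 111.21 g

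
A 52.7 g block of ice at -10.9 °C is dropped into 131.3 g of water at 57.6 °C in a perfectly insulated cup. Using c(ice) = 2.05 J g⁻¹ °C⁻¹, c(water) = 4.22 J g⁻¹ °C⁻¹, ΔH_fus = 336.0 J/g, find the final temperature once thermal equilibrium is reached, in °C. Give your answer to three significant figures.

Heat to bring ice to 0 °C and melt it: q₁ = 52.7×2.05×10.9 + 52.7×336.0 = 18885 J
Heat the water can supply cooling to 0 °C: 131.3×4.22×57.6 = 31915.4 J > q₁, so all ice melts.
Energy balance: 131.3×4.22×(57.6 − T) = 18885 + 52.7×4.22×(T − 0)
554.086(57.6 − T) = 18885 + 222.394 T
31915.4 − 18885 = 776.480 T
T = 13030.4 / 776.480 = 16.78 °C

T_f = 16.8 °C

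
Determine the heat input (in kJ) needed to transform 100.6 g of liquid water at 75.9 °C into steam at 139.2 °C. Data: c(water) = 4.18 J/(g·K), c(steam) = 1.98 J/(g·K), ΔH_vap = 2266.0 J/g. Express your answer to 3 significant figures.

q1 (heat water 75.9→100.0 °C): 100.6 × 4.18 × 24.1 = 10134 J
q2 (vaporize at 100 °C): 100.6 × 2266.0 = 227960 J
q3 (heat steam 100.0→139.2 °C): 100.6 × 1.98 × 39.2 = 7808 J
Total: 10134 + 227960 + 7808 = 245902 J = 246 kJ

q = 246 kJ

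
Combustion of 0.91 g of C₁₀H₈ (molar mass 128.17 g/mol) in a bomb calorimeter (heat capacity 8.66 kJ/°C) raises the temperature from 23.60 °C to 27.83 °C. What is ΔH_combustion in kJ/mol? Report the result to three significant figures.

ΔT = 27.83 − 23.60 = 4.23 °C
q_cal = C_cal × ΔT = 8.66 × 4.23 = 36.6318 kJ
n = 0.91 / 128.17 = 0.007100 mol
q_rxn = −q_cal = -36.6318 kJ
ΔH = -36.6318 / 0.007100 = -5159 kJ/mol

ΔH = -5160 kJ/mol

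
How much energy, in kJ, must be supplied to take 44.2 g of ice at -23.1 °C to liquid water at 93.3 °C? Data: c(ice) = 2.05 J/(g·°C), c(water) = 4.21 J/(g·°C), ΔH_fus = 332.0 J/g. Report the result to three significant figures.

q1 (heat ice -23.1→0.0 °C): 44.2 × 2.05 × 23.1 = 2093 J
q2 (melt at 0 °C): 44.2 × 332.0 = 14674 J
q3 (heat water 0.0→93.3 °C): 44.2 × 4.21 × 93.3 = 17361 J
Total: 2093 + 14674 + 17361 = 34128 J = 34.1 kJ

q = 34.1 kJ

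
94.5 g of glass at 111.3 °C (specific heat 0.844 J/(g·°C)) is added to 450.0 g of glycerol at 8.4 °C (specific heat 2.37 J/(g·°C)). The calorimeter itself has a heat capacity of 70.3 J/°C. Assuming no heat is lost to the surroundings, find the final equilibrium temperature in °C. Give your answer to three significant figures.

T_f = 15.1 °C

Heat lost by glass = heat gained by glycerol + calorimeter.
(94.5)(0.844)(111.3 − T) = [(450.0)(2.37) + 70.3](T − 8.4)
79.758 (111.3 − T) = 1136.8 (T − 8.4)
8877.1 − 79.758 T = 1136.8 T − 9549.1
18426.2 = 1216.558 T
T = 15.146 °C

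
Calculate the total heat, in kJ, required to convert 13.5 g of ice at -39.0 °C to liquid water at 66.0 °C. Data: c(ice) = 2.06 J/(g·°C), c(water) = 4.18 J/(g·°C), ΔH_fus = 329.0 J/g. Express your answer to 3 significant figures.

q = 9.25 kJ

q1 (heat ice -39.0→0.0 °C): 13.5 × 2.06 × 39.0 = 1085 J
q2 (melt at 0 °C): 13.5 × 329.0 = 4442 J
q3 (heat water 0.0→66.0 °C): 13.5 × 4.18 × 66.0 = 3724 J
Total: 1085 + 4442 + 3724 = 9251 J = 9.25 kJ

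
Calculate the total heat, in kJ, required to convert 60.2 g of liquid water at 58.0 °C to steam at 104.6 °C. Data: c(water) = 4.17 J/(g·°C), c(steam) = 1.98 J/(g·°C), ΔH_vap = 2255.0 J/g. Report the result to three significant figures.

q1 (heat water 58.0→100.0 °C): 60.2 × 4.17 × 42.0 = 10543 J
q2 (vaporize at 100 °C): 60.2 × 2255.0 = 135751 J
q3 (heat steam 100.0→104.6 °C): 60.2 × 1.98 × 4.6 = 548 J
Total: 10543 + 135751 + 548 = 146842 J = 147 kJ

q = 147 kJ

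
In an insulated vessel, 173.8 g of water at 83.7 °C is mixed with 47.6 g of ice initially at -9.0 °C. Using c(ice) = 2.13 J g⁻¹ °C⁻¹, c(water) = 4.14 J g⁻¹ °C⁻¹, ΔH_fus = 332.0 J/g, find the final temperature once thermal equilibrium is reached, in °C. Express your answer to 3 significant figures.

Heat to bring ice to 0 °C and melt it: q₁ = 47.6×2.13×9.0 + 47.6×332.0 = 16716 J
Heat the water can supply cooling to 0 °C: 173.8×4.14×83.7 = 60224.8 J > q₁, so all ice melts.
Energy balance: 173.8×4.14×(83.7 − T) = 16716 + 47.6×4.14×(T − 0)
719.532(83.7 − T) = 16716 + 197.064 T
60224.8 − 16716 = 916.596 T
T = 43508.8 / 916.596 = 47.47 °C

T_f = 47.5 °C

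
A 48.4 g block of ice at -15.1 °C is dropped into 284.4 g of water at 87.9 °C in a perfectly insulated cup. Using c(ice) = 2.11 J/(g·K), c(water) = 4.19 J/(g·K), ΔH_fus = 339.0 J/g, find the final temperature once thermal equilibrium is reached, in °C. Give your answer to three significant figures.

Heat to bring ice to 0 °C and melt it: q₁ = 48.4×2.11×15.1 + 48.4×339.0 = 17950 J
Heat the water can supply cooling to 0 °C: 284.4×4.19×87.9 = 104745 J > q₁, so all ice melts.
Energy balance: 284.4×4.19×(87.9 − T) = 17950 + 48.4×4.19×(T − 0)
1191.636(87.9 − T) = 17950 + 202.796 T
104745 − 17950 = 1394.432 T
T = 86795 / 1394.432 = 62.24 °C

T_f = 62.2 °C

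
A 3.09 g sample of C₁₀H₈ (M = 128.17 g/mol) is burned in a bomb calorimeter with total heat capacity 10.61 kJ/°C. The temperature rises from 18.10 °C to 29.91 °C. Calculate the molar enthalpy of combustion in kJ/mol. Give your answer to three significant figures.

ΔT = 29.91 − 18.10 = 11.81 °C
q_cal = C_cal × ΔT = 10.61 × 11.81 = 125.3041 kJ
n = 3.09 / 128.17 = 0.02411 mol
q_rxn = −q_cal = -125.3041 kJ
ΔH = -125.3041 / 0.02411 = -5197 kJ/mol

ΔH = -5200 kJ/mol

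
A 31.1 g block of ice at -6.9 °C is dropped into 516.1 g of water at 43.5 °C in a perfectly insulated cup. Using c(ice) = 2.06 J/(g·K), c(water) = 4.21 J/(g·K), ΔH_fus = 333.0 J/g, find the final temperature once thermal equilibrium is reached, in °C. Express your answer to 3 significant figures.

T_f = 36.3 °C

Heat to bring ice to 0 °C and melt it: q₁ = 31.1×2.06×6.9 + 31.1×333.0 = 10798 J
Heat the water can supply cooling to 0 °C: 516.1×4.21×43.5 = 94516.0 J > q₁, so all ice melts.
Energy balance: 516.1×4.21×(43.5 − T) = 10798 + 31.1×4.21×(T − 0)
2172.781(43.5 − T) = 10798 + 130.931 T
94516.0 − 10798 = 2303.712 T
T = 83718.0 / 2303.712 = 36.34 °C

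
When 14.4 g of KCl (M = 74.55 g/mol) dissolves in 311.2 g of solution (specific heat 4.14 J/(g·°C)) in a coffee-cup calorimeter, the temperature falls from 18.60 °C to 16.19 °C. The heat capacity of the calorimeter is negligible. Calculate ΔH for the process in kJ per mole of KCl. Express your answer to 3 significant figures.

ΔH = 16.1 kJ/mol

|ΔT| = |16.19 − 18.60| = 2.41 °C
|q_surr| = (311.2 × 4.14) × 2.41 = 1288.368 × 2.41 = 3105 J
n(KCl) = 14.4 / 74.55 = 0.1932 mol
Temperature fell, so q_rxn = +|q_surr| = 3.105 kJ
ΔH = q_rxn / n = 16.07 kJ/mol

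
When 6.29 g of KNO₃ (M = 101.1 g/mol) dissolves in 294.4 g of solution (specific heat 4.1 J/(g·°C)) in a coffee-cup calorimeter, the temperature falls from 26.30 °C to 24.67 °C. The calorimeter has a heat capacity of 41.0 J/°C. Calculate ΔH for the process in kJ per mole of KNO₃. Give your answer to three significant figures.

|ΔT| = |24.67 − 26.30| = 1.63 °C
|q_surr| = (294.4 × 4.1 + 41.0) × 1.63 = 1248.04 × 1.63 = 2034 J
n(KNO₃) = 6.29 / 101.1 = 0.06222 mol
Temperature fell, so q_rxn = +|q_surr| = 2.034 kJ
ΔH = q_rxn / n = 32.69 kJ/mol

ΔH = 32.7 kJ/mol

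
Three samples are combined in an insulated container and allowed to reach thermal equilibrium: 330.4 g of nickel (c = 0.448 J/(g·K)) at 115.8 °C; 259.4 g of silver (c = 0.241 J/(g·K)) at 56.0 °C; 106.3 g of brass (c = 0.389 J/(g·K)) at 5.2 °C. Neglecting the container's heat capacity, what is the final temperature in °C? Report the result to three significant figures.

Σ mᵢcᵢ(T − Tᵢ) = 0  ⇒  T = Σ mᵢcᵢTᵢ / Σ mᵢcᵢ
Σ mᵢcᵢ = 330.4×0.448 + 259.4×0.241 + 106.3×0.389 = 251.8853
Σ mᵢcᵢTᵢ = 148.0192×115.8 + 62.5154×56.0 + 41.3507×5.2 = 20857
T = 20857 / 251.8853 = 82.80 °C

T_f = 82.8 °C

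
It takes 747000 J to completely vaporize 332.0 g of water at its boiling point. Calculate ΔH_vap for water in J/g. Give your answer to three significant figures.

ΔH_vap = 2250 J/g

ΔH_vap = q / m = 747000 / 332.0 = 2250 J/g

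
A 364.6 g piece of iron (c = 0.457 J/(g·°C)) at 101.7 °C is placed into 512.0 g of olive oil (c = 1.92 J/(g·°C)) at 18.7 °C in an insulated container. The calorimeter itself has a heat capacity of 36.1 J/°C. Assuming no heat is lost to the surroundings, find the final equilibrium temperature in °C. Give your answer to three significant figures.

T_f = 30.4 °C

Heat lost by iron = heat gained by olive oil + calorimeter.
(364.6)(0.457)(101.7 − T) = [(512.0)(1.92) + 36.1](T − 18.7)
166.6222 (101.7 − T) = 1019.14 (T − 18.7)
16945 − 166.6222 T = 1019.14 T − 19058
36003 = 1185.7622 T
T = 30.36 °C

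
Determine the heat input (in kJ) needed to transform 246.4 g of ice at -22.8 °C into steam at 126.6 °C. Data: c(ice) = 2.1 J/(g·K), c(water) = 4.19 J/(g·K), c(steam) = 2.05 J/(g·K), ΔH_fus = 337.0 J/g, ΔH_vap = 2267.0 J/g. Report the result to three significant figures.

q = 770 kJ

q1 (heat ice -22.8→0.0 °C): 246.4 × 2.1 × 22.8 = 11798 J
q2 (melt at 0 °C): 246.4 × 337.0 = 83037 J
q3 (heat water 0.0→100.0 °C): 246.4 × 4.19 × 100.0 = 103242 J
q4 (vaporize at 100 °C): 246.4 × 2267.0 = 558589 J
q5 (heat steam 100.0→126.6 °C): 246.4 × 2.05 × 26.6 = 13436 J
Total: 11798 + 83037 + 103242 + 558589 + 13436 = 770102 J = 770 kJ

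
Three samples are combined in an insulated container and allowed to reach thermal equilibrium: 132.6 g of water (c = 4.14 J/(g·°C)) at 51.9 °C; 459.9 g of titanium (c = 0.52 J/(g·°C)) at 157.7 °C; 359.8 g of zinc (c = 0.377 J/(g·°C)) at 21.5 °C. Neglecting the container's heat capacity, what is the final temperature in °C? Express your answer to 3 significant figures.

Σ mᵢcᵢ(T − Tᵢ) = 0  ⇒  T = Σ mᵢcᵢTᵢ / Σ mᵢcᵢ
Σ mᵢcᵢ = 132.6×4.14 + 459.9×0.52 + 359.8×0.377 = 923.7566
Σ mᵢcᵢTᵢ = 548.964×51.9 + 239.148×157.7 + 135.6446×21.5 = 69121
T = 69121 / 923.7566 = 74.83 °C

T_f = 74.8 °C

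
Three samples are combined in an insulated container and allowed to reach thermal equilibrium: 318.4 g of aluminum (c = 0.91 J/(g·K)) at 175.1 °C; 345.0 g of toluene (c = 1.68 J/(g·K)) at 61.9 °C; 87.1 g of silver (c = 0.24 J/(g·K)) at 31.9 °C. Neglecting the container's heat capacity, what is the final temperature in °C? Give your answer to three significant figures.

T_f = 98.0 °C

Σ mᵢcᵢ(T − Tᵢ) = 0  ⇒  T = Σ mᵢcᵢTᵢ / Σ mᵢcᵢ
Σ mᵢcᵢ = 318.4×0.91 + 345.0×1.68 + 87.1×0.24 = 890.248
Σ mᵢcᵢTᵢ = 289.744×175.1 + 579.6×61.9 + 20.904×31.9 = 87278
T = 87278 / 890.248 = 98.04 °C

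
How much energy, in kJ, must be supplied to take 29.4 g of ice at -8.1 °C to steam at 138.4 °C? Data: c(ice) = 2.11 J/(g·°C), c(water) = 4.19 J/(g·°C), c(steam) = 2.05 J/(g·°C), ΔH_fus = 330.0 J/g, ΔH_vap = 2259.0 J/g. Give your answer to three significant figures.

q1 (heat ice -8.1→0.0 °C): 29.4 × 2.11 × 8.1 = 502 J
q2 (melt at 0 °C): 29.4 × 330.0 = 9702 J
q3 (heat water 0.0→100.0 °C): 29.4 × 4.19 × 100.0 = 12319 J
q4 (vaporize at 100 °C): 29.4 × 2259.0 = 66415 J
q5 (heat steam 100.0→138.4 °C): 29.4 × 2.05 × 38.4 = 2314 J
Total: 502 + 9702 + 12319 + 66415 + 2314 = 91252 J = 91.3 kJ

q = 91.3 kJ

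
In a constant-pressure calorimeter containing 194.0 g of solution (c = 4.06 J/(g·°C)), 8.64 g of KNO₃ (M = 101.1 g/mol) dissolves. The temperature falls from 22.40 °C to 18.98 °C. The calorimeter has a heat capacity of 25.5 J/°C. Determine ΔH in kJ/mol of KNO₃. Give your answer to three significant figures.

|ΔT| = |18.98 − 22.40| = 3.42 °C
|q_surr| = (194.0 × 4.06 + 25.5) × 3.42 = 813.14 × 3.42 = 2781 J
n(KNO₃) = 8.64 / 101.1 = 0.08546 mol
Temperature fell, so q_rxn = +|q_surr| = 2.781 kJ
ΔH = q_rxn / n = 32.54 kJ/mol

ΔH = 32.5 kJ/mol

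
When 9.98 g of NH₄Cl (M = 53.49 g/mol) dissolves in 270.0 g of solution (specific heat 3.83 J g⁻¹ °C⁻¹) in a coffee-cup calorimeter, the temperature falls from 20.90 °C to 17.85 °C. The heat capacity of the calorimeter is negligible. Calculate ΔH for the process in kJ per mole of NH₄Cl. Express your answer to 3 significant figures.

ΔH = 16.9 kJ/mol

|ΔT| = |17.85 − 20.90| = 3.05 °C
|q_surr| = (270.0 × 3.83) × 3.05 = 1034.1 × 3.05 = 3154 J
n(NH₄Cl) = 9.98 / 53.49 = 0.1866 mol
Temperature fell, so q_rxn = +|q_surr| = 3.154 kJ
ΔH = q_rxn / n = 16.90 kJ/mol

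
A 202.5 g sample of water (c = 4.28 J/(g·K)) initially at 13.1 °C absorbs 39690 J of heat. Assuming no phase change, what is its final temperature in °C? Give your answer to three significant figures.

ΔT = q / (m c) = 39690 / (202.5 × 4.28) = 45.79 °C
T_f = 13.1 + 45.79 = 58.89 °C

T_f = 58.9 °C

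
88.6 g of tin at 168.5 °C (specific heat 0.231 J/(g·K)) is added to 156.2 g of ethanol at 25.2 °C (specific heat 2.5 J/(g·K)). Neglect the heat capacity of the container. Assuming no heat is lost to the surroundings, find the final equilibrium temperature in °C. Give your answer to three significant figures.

T_f = 32.3 °C

Heat lost by tin = heat gained by ethanol.
(88.6)(0.231)(168.5 − T) = (156.2)(2.5)(T − 25.2)
20.4666 (168.5 − T) = 390.5 (T − 25.2)
3448.6 − 20.4666 T = 390.5 T − 9840.6
13289.2 = 410.9666 T
T = 32.34 °C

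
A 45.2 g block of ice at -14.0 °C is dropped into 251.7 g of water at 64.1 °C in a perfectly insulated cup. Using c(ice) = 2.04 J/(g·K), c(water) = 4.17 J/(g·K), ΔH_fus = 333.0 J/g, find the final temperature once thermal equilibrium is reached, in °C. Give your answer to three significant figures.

T_f = 41.1 °C

Heat to bring ice to 0 °C and melt it: q₁ = 45.2×2.04×14.0 + 45.2×333.0 = 16343 J
Heat the water can supply cooling to 0 °C: 251.7×4.17×64.1 = 67278.7 J > q₁, so all ice melts.
Energy balance: 251.7×4.17×(64.1 − T) = 16343 + 45.2×4.17×(T − 0)
1049.589(64.1 − T) = 16343 + 188.484 T
67278.7 − 16343 = 1238.073 T
T = 50935.7 / 1238.073 = 41.14 °C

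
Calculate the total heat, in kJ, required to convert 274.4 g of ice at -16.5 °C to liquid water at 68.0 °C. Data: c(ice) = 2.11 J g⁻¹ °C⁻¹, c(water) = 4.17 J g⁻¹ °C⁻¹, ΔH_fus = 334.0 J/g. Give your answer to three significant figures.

q = 179 kJ

q1 (heat ice -16.5→0.0 °C): 274.4 × 2.11 × 16.5 = 9553 J
q2 (melt at 0 °C): 274.4 × 334.0 = 91650 J
q3 (heat water 0.0→68.0 °C): 274.4 × 4.17 × 68.0 = 77809 J
Total: 9553 + 91650 + 77809 = 179012 J = 179 kJ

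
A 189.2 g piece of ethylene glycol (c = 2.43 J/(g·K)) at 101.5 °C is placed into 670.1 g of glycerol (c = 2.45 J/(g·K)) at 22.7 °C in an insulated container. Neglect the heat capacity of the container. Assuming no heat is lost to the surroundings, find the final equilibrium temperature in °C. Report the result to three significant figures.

T_f = 39.9 °C

Heat lost by ethylene glycol = heat gained by glycerol.
(189.2)(2.43)(101.5 − T) = (670.1)(2.45)(T − 22.7)
459.756 (101.5 − T) = 1641.745 (T − 22.7)
46665 − 459.756 T = 1641.745 T − 37268
83933 = 2101.501 T
T = 39.94 °C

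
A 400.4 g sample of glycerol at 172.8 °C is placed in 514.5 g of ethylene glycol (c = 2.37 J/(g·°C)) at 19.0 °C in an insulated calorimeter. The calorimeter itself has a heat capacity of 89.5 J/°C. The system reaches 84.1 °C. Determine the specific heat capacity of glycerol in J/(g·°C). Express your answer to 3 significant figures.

c = 2.40 J/(g·°C)

q_gained = (514.5 × 2.37 + 89.5) × (84.1 − 19.0) = 85210 J
q_lost = 400.4 × c × (172.8 − 84.1) = 35515.48 c
Set equal: c = 85210 / 35515.48 = 2.40 J/(g·°C)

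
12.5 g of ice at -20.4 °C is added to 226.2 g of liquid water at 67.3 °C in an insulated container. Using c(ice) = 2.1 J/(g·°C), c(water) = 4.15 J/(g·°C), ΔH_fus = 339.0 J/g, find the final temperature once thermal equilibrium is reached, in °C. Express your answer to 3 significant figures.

T_f = 59.0 °C

Heat to bring ice to 0 °C and melt it: q₁ = 12.5×2.1×20.4 + 12.5×339.0 = 4773.0 J
Heat the water can supply cooling to 0 °C: 226.2×4.15×67.3 = 63176.5 J > q₁, so all ice melts.
Energy balance: 226.2×4.15×(67.3 − T) = 4773.0 + 12.5×4.15×(T − 0)
938.73(67.3 − T) = 4773.0 + 51.875 T
63176.5 − 4773.0 = 990.605 T
T = 58403.5 / 990.605 = 58.96 °C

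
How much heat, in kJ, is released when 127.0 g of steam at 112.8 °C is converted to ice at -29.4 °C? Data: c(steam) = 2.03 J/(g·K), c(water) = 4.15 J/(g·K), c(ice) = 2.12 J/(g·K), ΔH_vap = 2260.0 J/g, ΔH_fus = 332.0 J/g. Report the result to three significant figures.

q = 393 kJ

q1 (cool steam 112.8→100 °C): 127.0 × 2.03 × 12.8 = 3300 J
q2 (condense at 100 °C): 127.0 × 2260.0 = 287020 J
q3 (cool water 100→0 °C): 127.0 × 4.15 × 100.0 = 52705 J
q4 (freeze at 0 °C): 127.0 × 332.0 = 42164 J
q5 (cool ice 0→-29.4 °C): 127.0 × 2.12 × 29.4 = 7916 J
Total: 3300 + 287020 + 52705 + 42164 + 7916 = 393105 J = 393 kJ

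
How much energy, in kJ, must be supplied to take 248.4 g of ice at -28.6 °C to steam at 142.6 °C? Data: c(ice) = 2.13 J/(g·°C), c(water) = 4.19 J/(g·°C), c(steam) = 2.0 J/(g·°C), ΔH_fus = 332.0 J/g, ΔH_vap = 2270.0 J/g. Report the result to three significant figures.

q1 (heat ice -28.6→0.0 °C): 248.4 × 2.13 × 28.6 = 15132 J
q2 (melt at 0 °C): 248.4 × 332.0 = 82469 J
q3 (heat water 0.0→100.0 °C): 248.4 × 4.19 × 100.0 = 104080 J
q4 (vaporize at 100 °C): 248.4 × 2270.0 = 563868 J
q5 (heat steam 100.0→142.6 °C): 248.4 × 2.0 × 42.6 = 21164 J
Total: 15132 + 82469 + 104080 + 563868 + 21164 = 786713 J = 787 kJ

q = 787 kJ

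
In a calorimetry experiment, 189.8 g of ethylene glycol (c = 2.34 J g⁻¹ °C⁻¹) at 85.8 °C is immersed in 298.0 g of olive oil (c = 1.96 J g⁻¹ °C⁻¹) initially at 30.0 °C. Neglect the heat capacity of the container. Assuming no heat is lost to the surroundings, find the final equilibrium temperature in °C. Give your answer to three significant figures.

Heat lost by ethylene glycol = heat gained by olive oil.
(189.8)(2.34)(85.8 − T) = (298.0)(1.96)(T − 30.0)
444.132 (85.8 − T) = 584.08 (T − 30.0)
38107 − 444.132 T = 584.08 T − 17522
55629 = 1028.212 T
T = 54.10 °C

T_f = 54.1 °C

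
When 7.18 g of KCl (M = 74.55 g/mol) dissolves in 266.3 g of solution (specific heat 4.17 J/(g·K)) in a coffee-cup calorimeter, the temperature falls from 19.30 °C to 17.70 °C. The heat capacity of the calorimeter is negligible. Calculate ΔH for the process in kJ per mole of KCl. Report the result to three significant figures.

|ΔT| = |17.70 − 19.30| = 1.60 °C
|q_surr| = (266.3 × 4.17) × 1.60 = 1110.471 × 1.60 = 1776.8 J
n(KCl) = 7.18 / 74.55 = 0.096311 mol
Temperature fell, so q_rxn = +|q_surr| = 1.7768 kJ
ΔH = q_rxn / n = 18.449 kJ/mol

ΔH = 18.4 kJ/mol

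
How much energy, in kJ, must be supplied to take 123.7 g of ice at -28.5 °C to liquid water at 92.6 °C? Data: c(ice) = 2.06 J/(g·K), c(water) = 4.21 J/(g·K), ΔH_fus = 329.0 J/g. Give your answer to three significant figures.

q1 (heat ice -28.5→0.0 °C): 123.7 × 2.06 × 28.5 = 7262 J
q2 (melt at 0 °C): 123.7 × 329.0 = 40697 J
q3 (heat water 0.0→92.6 °C): 123.7 × 4.21 × 92.6 = 48224 J
Total: 7262 + 40697 + 48224 = 96183 J = 96.2 kJ

q = 96.2 kJ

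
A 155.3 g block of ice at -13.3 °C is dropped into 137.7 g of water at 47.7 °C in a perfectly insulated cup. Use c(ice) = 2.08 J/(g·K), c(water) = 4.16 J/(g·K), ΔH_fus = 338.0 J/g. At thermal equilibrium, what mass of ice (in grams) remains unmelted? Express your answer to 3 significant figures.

m_ice remaining = 87.2 g

Heat to warm all ice to 0 °C: 155.3×2.08×13.3 = 4296.2 J
Heat released by water cooling to 0 °C: 137.7×4.16×47.7 = 27324 J
27324 J < 4296.2 + 155.3×338.0 = 56787.6 J, so not all ice melts; final T = 0 °C.
Heat left for melting: 27324 − 4296.2 = 23027.8 J
Mass melted = 23027.8 / 338.0 = 68.13 g
Ice remaining = 155.3 − 68.13 = 87.17 g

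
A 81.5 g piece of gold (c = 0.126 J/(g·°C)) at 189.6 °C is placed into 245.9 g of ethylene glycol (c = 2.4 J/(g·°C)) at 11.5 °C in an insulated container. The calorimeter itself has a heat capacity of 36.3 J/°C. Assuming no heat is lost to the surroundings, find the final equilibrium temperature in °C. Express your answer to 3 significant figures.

T_f = 14.4 °C

Heat lost by gold = heat gained by ethylene glycol + calorimeter.
(81.5)(0.126)(189.6 − T) = [(245.9)(2.4) + 36.3](T − 11.5)
10.269 (189.6 − T) = 626.46 (T − 11.5)
1947.0 − 10.269 T = 626.46 T − 7204.3
9151.3 = 636.729 T
T = 14.37 °C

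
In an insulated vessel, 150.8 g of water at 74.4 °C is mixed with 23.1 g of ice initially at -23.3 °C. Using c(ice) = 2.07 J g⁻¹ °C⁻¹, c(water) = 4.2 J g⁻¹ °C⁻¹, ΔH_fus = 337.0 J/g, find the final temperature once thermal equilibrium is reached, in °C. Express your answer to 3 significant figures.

Heat to bring ice to 0 °C and melt it: q₁ = 23.1×2.07×23.3 + 23.1×337.0 = 8898.8 J
Heat the water can supply cooling to 0 °C: 150.8×4.2×74.4 = 47122.0 J > q₁, so all ice melts.
Energy balance: 150.8×4.2×(74.4 − T) = 8898.8 + 23.1×4.2×(T − 0)
633.36(74.4 − T) = 8898.8 + 97.02 T
47122.0 − 8898.8 = 730.38 T
T = 38223.2 / 730.38 = 52.33 °C

T_f = 52.3 °C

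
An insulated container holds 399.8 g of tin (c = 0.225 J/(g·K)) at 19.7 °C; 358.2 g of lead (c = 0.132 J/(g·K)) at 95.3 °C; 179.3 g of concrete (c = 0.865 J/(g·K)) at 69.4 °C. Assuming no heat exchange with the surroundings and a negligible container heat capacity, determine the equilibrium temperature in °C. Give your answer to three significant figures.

T_f = 58.3 °C

Σ mᵢcᵢ(T − Tᵢ) = 0  ⇒  T = Σ mᵢcᵢTᵢ / Σ mᵢcᵢ
Σ mᵢcᵢ = 399.8×0.225 + 358.2×0.132 + 179.3×0.865 = 292.3319
Σ mᵢcᵢTᵢ = 89.955×19.7 + 47.2824×95.3 + 155.0945×69.4 = 17042
T = 17042 / 292.3319 = 58.30 °C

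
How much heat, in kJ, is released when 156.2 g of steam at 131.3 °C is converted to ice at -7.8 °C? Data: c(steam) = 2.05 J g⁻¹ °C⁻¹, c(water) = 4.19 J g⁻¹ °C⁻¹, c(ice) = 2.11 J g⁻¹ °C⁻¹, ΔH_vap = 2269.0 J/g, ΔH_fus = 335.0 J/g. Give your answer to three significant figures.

q = 485 kJ

q1 (cool steam 131.3→100 °C): 156.2 × 2.05 × 31.3 = 10023 J
q2 (condense at 100 °C): 156.2 × 2269.0 = 354418 J
q3 (cool water 100→0 °C): 156.2 × 4.19 × 100.0 = 65448 J
q4 (freeze at 0 °C): 156.2 × 335.0 = 52327 J
q5 (cool ice 0→-7.8 °C): 156.2 × 2.11 × 7.8 = 2571 J
Total: 10023 + 354418 + 65448 + 52327 + 2571 = 484787 J = 485 kJ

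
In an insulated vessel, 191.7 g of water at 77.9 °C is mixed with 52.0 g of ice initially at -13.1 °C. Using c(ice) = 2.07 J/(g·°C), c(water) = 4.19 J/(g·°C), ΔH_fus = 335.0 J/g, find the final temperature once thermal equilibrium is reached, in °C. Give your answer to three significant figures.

T_f = 42.8 °C

Heat to bring ice to 0 °C and melt it: q₁ = 52.0×2.07×13.1 + 52.0×335.0 = 18830 J
Heat the water can supply cooling to 0 °C: 191.7×4.19×77.9 = 62571.1 J > q₁, so all ice melts.
Energy balance: 191.7×4.19×(77.9 − T) = 18830 + 52.0×4.19×(T − 0)
803.223(77.9 − T) = 18830 + 217.88 T
62571.1 − 18830 = 1021.103 T
T = 43741.1 / 1021.103 = 42.84 °C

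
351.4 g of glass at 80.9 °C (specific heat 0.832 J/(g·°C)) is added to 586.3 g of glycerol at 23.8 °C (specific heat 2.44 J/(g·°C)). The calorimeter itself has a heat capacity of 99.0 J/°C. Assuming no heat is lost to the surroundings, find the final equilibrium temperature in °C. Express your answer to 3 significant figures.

T_f = 33.0 °C

Heat lost by glass = heat gained by glycerol + calorimeter.
(351.4)(0.832)(80.9 − T) = [(586.3)(2.44) + 99.0](T − 23.8)
292.3648 (80.9 − T) = 1529.572 (T − 23.8)
23652 − 292.3648 T = 1529.572 T − 36404
60056 = 1821.9368 T
T = 32.96 °C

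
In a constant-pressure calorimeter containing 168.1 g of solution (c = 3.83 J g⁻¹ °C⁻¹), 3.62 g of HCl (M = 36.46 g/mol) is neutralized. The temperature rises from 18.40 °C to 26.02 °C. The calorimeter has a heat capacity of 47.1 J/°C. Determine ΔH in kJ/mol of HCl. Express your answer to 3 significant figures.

ΔH = -53.0 kJ/mol

|ΔT| = |26.02 − 18.40| = 7.62 °C
|q_surr| = (168.1 × 3.83 + 47.1) × 7.62 = 690.923 × 7.62 = 5265 J
n(HCl) = 3.62 / 36.46 = 0.09929 mol
Temperature rose, so q_rxn = −|q_surr| = -5.265 kJ
ΔH = q_rxn / n = -53.03 kJ/mol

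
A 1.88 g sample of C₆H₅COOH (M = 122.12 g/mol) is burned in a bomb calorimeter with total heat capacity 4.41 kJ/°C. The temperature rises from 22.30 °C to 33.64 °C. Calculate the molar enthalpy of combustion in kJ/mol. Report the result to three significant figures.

ΔT = 33.64 − 22.30 = 11.34 °C
q_cal = C_cal × ΔT = 4.41 × 11.34 = 50.0094 kJ
n = 1.88 / 122.12 = 0.01539 mol
q_rxn = −q_cal = -50.0094 kJ
ΔH = -50.0094 / 0.01539 = -3249 kJ/mol

ΔH = -3250 kJ/mol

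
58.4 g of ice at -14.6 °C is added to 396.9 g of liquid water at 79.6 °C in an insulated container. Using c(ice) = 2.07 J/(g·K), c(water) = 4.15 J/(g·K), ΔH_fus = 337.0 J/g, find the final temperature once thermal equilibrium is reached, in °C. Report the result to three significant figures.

T_f = 58.0 °C

Heat to bring ice to 0 °C and melt it: q₁ = 58.4×2.07×14.6 + 58.4×337.0 = 21446 J
Heat the water can supply cooling to 0 °C: 396.9×4.15×79.6 = 131112 J > q₁, so all ice melts.
Energy balance: 396.9×4.15×(79.6 − T) = 21446 + 58.4×4.15×(T − 0)
1647.135(79.6 − T) = 21446 + 242.36 T
131112 − 21446 = 1889.495 T
T = 109666 / 1889.495 = 58.04 °C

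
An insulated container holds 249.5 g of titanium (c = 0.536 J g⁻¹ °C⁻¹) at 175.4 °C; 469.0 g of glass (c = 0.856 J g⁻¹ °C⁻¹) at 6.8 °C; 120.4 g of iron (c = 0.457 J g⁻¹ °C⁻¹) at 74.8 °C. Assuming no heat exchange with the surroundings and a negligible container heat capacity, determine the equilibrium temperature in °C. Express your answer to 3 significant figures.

T_f = 51.3 °C

Σ mᵢcᵢ(T − Tᵢ) = 0  ⇒  T = Σ mᵢcᵢTᵢ / Σ mᵢcᵢ
Σ mᵢcᵢ = 249.5×0.536 + 469.0×0.856 + 120.4×0.457 = 590.2188
Σ mᵢcᵢTᵢ = 133.732×175.4 + 401.464×6.8 + 55.0228×74.8 = 30302
T = 30302 / 590.2188 = 51.34 °C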